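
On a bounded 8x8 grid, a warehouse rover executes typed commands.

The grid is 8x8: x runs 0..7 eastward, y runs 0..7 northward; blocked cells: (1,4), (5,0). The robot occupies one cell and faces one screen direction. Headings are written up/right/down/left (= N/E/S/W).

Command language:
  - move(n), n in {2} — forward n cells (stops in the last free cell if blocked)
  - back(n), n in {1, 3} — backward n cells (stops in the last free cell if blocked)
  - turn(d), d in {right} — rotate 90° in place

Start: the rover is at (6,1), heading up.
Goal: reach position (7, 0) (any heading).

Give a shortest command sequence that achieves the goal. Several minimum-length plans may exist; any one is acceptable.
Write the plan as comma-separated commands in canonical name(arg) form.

from: at (6,1), heading up
1. back(1) → at (6,0), heading up
2. turn(right) → at (6,0), heading right
3. move(2) → at (7,0), heading right
no 2-step plan works, so 3 is optimal.

back(1), turn(right), move(2)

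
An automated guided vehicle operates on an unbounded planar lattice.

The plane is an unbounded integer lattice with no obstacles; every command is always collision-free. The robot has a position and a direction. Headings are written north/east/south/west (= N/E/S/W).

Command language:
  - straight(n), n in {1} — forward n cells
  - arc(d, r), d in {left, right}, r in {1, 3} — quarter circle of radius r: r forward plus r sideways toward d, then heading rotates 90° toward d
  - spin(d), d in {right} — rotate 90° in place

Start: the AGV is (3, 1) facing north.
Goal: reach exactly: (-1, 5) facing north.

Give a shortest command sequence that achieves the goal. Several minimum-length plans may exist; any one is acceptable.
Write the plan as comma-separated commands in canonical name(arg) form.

arc(left, 1), arc(right, 3)

from: (3, 1) facing north
1. arc(left, 1) → (2, 2) facing west
2. arc(right, 3) → (-1, 5) facing north
shorter routes all fall short; 2 is best.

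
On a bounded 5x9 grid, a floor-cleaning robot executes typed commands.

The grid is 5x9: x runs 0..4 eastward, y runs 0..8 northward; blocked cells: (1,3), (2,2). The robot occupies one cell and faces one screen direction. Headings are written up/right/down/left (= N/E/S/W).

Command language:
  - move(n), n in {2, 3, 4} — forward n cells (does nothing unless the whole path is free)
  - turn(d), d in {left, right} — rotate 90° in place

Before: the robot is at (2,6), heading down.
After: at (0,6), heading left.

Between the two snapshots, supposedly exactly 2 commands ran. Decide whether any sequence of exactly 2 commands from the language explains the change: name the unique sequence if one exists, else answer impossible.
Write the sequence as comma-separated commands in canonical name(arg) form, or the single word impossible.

turn(right), move(2)

key: position moved to (0,6) AND the heading swung to W — translation plus rotation needed
begin: at (2,6), heading down
1. turn(right) → at (2,6), heading left
2. move(2) → at (0,6), heading left
no rival 2-sequence matches.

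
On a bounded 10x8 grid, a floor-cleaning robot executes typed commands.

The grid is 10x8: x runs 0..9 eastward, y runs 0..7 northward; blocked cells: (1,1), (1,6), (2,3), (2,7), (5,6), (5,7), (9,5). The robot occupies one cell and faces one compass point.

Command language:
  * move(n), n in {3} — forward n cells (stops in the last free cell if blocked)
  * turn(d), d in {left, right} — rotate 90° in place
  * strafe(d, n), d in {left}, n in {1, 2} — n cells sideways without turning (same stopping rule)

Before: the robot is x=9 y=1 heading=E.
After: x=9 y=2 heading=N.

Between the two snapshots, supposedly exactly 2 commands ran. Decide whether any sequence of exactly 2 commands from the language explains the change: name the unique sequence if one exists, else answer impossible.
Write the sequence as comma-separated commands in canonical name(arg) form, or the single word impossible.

key: cell and facing (now N) both changed — the 2 commands mix motion and turning
t0: x=9 y=1 heading=E
step 1 (strafe(left, 1)): x=9 y=2 heading=E
step 2 (turn(left)): x=9 y=2 heading=N
uniquely the one of 25 2-step routes that fits.

strafe(left, 1), turn(left)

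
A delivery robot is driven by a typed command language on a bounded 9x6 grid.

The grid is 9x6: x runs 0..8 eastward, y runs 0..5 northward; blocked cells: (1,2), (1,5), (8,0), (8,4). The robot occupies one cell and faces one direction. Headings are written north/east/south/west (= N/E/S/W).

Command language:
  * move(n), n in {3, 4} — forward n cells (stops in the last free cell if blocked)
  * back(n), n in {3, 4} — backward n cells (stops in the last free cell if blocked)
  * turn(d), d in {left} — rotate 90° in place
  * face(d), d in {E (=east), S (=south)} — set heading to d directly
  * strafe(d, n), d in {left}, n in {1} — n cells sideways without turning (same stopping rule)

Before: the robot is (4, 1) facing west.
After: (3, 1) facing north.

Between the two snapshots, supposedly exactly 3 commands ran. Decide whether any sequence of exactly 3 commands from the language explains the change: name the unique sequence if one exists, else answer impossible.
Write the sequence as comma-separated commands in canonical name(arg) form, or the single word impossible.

key: position moved to (3,1) AND the heading swung to N — translation plus rotation needed
t0: (4, 1) facing west
t=1 face(E) ⇒ (4, 1) facing east
t=2 turn(left) ⇒ (4, 1) facing north
t=3 strafe(left, 1) ⇒ (3, 1) facing north
uniquely the one of 512 3-step routes that fits.

face(E), turn(left), strafe(left, 1)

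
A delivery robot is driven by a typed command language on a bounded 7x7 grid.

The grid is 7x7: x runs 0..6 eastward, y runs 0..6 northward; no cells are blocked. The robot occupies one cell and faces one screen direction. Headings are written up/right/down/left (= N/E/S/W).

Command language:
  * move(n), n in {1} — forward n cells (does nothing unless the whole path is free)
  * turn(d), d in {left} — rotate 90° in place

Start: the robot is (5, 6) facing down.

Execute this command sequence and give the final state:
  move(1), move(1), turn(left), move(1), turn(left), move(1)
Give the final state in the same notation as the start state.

(6, 5) facing up

begin: (5, 6) facing down
step 1 (move(1)): (5, 5) facing down
step 2 (move(1)): (5, 4) facing down
step 3 (turn(left)): (5, 4) facing right
step 4 (move(1)): (6, 4) facing right
step 5 (turn(left)): (6, 4) facing up
step 6 (move(1)): (6, 5) facing up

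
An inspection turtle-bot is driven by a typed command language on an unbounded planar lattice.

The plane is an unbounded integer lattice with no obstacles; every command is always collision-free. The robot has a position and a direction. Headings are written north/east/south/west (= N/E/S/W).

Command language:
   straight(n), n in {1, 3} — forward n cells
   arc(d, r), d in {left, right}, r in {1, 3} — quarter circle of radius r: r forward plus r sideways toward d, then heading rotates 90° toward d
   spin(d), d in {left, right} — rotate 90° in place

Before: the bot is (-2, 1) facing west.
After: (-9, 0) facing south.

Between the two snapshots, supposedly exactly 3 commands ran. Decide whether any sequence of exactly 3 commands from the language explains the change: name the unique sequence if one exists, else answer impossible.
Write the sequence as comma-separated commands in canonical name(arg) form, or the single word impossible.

key: position moved to (-9,0) AND the heading swung to S — translation plus rotation needed
initial: (-2, 1) facing west
step 1 (straight(3)): (-5, 1) facing west
step 2 (straight(3)): (-8, 1) facing west
step 3 (arc(left, 1)): (-9, 0) facing south
no rival 3-sequence matches.

straight(3), straight(3), arc(left, 1)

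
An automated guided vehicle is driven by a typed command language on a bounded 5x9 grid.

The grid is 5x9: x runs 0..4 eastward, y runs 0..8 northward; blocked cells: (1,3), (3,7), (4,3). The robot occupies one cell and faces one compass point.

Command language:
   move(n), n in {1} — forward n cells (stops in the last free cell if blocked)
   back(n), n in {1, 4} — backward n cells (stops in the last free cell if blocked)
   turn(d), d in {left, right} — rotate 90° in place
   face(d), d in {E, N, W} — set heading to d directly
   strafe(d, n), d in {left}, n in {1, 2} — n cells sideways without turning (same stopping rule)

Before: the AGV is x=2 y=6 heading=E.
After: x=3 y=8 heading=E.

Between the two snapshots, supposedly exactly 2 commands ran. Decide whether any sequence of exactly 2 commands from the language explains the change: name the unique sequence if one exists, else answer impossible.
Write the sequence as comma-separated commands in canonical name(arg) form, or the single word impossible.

strafe(left, 2), move(1)

key: order matters: swapping strafe(left, 2) and move(1) lands elsewhere
t0: x=2 y=6 heading=E
1. strafe(left, 2) → x=2 y=8 heading=E
2. move(1) → x=3 y=8 heading=E
all 100 alternatives checked — unique.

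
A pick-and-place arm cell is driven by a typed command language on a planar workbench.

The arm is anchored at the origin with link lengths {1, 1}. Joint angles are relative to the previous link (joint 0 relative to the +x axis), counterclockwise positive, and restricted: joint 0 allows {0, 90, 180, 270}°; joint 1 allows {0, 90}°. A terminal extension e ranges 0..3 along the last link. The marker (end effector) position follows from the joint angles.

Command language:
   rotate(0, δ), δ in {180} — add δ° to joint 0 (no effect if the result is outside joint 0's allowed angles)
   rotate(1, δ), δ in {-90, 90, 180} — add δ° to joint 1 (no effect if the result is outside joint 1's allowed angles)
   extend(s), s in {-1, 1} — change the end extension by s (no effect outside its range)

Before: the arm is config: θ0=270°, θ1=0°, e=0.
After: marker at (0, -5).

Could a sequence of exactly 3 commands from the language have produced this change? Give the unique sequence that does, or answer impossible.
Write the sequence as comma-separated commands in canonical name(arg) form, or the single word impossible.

extend(1), extend(1), extend(1)

t0: config: θ0=270°, θ1=0°, e=0
step 1 (extend(1)): config: θ0=270°, θ1=0°, e=1
step 2 (extend(1)): config: θ0=270°, θ1=0°, e=2
step 3 (extend(1)): config: θ0=270°, θ1=0°, e=3
no other 3-command option fits: unique.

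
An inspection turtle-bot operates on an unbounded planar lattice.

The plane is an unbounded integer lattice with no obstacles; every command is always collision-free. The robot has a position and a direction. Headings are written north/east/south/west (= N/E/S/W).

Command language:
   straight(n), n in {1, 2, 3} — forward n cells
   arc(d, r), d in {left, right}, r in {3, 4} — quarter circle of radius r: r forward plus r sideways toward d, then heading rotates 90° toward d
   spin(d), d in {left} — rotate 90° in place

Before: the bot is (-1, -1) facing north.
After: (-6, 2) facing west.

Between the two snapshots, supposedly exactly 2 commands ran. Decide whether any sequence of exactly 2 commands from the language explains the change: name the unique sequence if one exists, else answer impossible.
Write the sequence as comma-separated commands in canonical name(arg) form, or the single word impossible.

arc(left, 3), straight(2)

key: cell and facing (now W) both changed — the 2 commands mix motion and turning
t0: (-1, -1) facing north
t=1 arc(left, 3) ⇒ (-4, 2) facing west
t=2 straight(2) ⇒ (-6, 2) facing west
uniquely the one of 64 2-step routes that fits.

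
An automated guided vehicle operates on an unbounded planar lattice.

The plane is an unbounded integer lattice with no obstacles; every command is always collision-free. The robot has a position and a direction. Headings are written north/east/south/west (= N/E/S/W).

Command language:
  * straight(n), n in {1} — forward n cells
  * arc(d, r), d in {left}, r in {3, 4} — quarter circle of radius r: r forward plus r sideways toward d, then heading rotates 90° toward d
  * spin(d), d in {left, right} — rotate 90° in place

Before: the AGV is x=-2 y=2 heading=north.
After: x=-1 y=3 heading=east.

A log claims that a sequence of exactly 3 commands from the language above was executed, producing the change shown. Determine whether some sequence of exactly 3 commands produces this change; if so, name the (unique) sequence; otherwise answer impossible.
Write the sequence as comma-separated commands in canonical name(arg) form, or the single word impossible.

straight(1), spin(right), straight(1)

key: cell and facing (now E) both changed — the 3 commands mix motion and turning
t0: x=-2 y=2 heading=north
step 1 (straight(1)): x=-2 y=3 heading=north
step 2 (spin(right)): x=-2 y=3 heading=east
step 3 (straight(1)): x=-1 y=3 heading=east
all 125 alternatives checked — unique.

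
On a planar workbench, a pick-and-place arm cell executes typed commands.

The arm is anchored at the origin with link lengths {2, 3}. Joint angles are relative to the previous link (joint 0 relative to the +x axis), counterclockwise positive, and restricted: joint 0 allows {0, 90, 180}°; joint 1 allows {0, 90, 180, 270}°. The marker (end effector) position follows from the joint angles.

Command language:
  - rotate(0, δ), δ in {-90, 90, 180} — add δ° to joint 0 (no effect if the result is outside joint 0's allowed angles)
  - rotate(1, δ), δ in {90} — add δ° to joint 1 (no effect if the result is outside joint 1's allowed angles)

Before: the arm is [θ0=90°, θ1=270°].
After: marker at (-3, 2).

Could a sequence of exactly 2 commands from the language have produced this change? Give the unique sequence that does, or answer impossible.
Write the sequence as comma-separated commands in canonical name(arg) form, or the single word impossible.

rotate(1, 90), rotate(1, 90)

start: [θ0=90°, θ1=270°]
t=1 rotate(1, 90) ⇒ [θ0=90°, θ1=0°]
t=2 rotate(1, 90) ⇒ [θ0=90°, θ1=90°]
no other 2-command option fits: unique.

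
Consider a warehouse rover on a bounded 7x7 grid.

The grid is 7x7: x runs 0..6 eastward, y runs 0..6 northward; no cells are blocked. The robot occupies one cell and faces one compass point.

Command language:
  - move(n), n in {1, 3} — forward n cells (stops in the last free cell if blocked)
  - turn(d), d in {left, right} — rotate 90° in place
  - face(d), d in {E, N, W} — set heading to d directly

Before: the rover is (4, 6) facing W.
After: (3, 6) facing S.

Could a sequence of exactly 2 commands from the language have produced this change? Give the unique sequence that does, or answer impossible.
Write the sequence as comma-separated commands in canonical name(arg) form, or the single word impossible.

move(1), turn(left)

key: position moved to (3,6) AND the heading swung to S — translation plus rotation needed
begin: (4, 6) facing W
step 1 (move(1)): (3, 6) facing W
step 2 (turn(left)): (3, 6) facing S
all 49 alternatives checked — unique.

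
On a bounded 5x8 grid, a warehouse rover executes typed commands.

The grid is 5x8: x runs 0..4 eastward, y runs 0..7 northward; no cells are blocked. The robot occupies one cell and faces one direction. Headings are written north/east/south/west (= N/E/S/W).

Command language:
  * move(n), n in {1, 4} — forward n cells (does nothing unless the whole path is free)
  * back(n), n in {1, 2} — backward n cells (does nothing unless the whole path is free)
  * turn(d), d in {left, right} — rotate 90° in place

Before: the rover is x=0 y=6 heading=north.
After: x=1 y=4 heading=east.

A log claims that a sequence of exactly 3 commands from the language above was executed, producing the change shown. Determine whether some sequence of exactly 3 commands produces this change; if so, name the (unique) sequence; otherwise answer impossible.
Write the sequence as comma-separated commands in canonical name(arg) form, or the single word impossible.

key: order matters: swapping back(2) and move(1) lands elsewhere
start: x=0 y=6 heading=north
t=1 back(2) ⇒ x=0 y=4 heading=north
t=2 turn(right) ⇒ x=0 y=4 heading=east
t=3 move(1) ⇒ x=1 y=4 heading=east
no rival 3-sequence matches.

back(2), turn(right), move(1)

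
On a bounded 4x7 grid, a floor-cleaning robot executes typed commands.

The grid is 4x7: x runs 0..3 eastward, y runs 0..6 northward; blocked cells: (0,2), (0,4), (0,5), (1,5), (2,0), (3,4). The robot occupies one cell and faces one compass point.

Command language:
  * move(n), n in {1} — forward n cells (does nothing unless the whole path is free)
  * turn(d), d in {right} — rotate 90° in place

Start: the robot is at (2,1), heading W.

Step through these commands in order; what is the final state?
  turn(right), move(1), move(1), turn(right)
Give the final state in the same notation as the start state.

at (2,3), heading E

start: at (2,1), heading W
1. turn(right) → at (2,1), heading N
2. move(1) → at (2,2), heading N
3. move(1) → at (2,3), heading N
4. turn(right) → at (2,3), heading E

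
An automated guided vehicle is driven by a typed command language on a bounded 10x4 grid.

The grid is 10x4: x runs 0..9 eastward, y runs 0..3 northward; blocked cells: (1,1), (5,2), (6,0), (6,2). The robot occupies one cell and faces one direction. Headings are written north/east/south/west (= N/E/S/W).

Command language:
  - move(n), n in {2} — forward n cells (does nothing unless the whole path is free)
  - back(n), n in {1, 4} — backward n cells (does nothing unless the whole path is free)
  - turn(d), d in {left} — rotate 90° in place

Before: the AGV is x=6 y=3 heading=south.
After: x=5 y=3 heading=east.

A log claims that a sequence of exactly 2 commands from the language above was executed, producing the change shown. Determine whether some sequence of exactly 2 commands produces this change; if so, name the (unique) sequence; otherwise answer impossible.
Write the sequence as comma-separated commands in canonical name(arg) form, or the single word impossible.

turn(left), back(1)

key: running back(1) before turn(left) would end elsewhere — order is forced
start: x=6 y=3 heading=south
[1] after turn(left): x=6 y=3 heading=east
[2] after back(1): x=5 y=3 heading=east
uniquely the one of 16 2-step routes that fits.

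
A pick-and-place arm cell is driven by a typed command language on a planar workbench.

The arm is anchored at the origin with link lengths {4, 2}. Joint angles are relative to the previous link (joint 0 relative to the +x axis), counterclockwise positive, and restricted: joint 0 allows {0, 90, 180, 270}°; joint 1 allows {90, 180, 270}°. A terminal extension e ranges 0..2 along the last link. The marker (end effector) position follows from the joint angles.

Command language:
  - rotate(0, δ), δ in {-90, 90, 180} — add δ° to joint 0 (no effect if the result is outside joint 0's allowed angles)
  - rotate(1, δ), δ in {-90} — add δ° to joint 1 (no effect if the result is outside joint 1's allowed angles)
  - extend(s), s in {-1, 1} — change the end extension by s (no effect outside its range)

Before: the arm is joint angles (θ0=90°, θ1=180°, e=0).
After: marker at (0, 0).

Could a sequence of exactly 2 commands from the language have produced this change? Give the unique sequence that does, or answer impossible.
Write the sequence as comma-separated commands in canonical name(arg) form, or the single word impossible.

extend(1), extend(1)

initial: joint angles (θ0=90°, θ1=180°, e=0)
step 1 (extend(1)): joint angles (θ0=90°, θ1=180°, e=1)
step 2 (extend(1)): joint angles (θ0=90°, θ1=180°, e=2)
all 36 alternatives checked — unique.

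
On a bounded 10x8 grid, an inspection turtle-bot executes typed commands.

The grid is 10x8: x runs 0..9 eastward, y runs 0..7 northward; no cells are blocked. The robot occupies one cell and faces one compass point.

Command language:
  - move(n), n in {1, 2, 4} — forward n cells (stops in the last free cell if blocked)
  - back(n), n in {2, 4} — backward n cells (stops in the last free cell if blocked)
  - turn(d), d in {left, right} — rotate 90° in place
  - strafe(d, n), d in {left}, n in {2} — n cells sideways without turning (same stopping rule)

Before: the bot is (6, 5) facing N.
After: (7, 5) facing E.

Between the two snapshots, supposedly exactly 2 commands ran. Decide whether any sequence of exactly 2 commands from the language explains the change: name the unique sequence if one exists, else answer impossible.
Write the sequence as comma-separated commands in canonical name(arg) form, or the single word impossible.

turn(right), move(1)

key: cell and facing (now E) both changed — the 2 commands mix motion and turning
from: (6, 5) facing N
step 1 (turn(right)): (6, 5) facing E
step 2 (move(1)): (7, 5) facing E
all 64 alternatives checked — unique.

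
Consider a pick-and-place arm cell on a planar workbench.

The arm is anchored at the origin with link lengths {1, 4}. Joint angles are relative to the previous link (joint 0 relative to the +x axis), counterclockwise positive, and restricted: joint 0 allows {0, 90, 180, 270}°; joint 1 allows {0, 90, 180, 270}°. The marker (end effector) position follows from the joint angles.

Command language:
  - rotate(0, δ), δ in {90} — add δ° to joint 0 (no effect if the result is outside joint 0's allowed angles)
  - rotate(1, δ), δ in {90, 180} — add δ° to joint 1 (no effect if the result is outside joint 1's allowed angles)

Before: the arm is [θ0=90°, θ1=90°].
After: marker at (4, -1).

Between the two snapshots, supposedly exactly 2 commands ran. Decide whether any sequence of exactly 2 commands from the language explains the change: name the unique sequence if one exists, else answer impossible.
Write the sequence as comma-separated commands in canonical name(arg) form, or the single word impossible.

rotate(0, 90), rotate(0, 90)

from: [θ0=90°, θ1=90°]
t=1 rotate(0, 90) ⇒ [θ0=180°, θ1=90°]
t=2 rotate(0, 90) ⇒ [θ0=270°, θ1=90°]
no other 2-command option fits: unique.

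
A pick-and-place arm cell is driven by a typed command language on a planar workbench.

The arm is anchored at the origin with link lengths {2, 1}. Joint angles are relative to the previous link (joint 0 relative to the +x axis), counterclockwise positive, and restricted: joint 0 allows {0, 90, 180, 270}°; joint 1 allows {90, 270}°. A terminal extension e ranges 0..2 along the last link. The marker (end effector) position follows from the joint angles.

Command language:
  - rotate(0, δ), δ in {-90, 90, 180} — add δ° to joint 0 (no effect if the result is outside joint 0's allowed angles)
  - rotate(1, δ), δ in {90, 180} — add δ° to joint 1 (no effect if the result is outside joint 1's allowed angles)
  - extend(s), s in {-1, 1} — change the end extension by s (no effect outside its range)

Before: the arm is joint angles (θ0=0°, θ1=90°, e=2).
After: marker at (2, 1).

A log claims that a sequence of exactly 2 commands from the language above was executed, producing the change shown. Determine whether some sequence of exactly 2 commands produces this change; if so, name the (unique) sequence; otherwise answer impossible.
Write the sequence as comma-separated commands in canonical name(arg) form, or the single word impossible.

t0: joint angles (θ0=0°, θ1=90°, e=2)
[1] after extend(-1): joint angles (θ0=0°, θ1=90°, e=1)
[2] after extend(-1): joint angles (θ0=0°, θ1=90°, e=0)
no rival 2-sequence matches.

extend(-1), extend(-1)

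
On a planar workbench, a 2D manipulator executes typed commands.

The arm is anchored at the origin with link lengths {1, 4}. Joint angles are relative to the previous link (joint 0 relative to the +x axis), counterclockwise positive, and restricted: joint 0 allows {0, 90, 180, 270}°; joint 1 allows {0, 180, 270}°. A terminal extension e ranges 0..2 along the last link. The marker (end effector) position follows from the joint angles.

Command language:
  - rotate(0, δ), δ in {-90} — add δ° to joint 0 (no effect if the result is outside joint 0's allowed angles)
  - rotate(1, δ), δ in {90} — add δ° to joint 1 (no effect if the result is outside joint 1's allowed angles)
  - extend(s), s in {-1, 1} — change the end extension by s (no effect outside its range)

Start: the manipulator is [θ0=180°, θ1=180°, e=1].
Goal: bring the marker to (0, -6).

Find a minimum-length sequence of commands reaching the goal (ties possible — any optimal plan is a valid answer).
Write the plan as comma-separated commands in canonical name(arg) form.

from: [θ0=180°, θ1=180°, e=1]
step 1 (rotate(1, 90)): [θ0=180°, θ1=270°, e=1]
step 2 (rotate(1, 90)): [θ0=180°, θ1=0°, e=1]
step 3 (rotate(0, -90)): [θ0=90°, θ1=0°, e=1]
step 4 (rotate(0, -90)): [θ0=0°, θ1=0°, e=1]
step 5 (rotate(0, -90)): [θ0=270°, θ1=0°, e=1]
no 4-step plan works, so 5 is optimal.

rotate(1, 90), rotate(1, 90), rotate(0, -90), rotate(0, -90), rotate(0, -90)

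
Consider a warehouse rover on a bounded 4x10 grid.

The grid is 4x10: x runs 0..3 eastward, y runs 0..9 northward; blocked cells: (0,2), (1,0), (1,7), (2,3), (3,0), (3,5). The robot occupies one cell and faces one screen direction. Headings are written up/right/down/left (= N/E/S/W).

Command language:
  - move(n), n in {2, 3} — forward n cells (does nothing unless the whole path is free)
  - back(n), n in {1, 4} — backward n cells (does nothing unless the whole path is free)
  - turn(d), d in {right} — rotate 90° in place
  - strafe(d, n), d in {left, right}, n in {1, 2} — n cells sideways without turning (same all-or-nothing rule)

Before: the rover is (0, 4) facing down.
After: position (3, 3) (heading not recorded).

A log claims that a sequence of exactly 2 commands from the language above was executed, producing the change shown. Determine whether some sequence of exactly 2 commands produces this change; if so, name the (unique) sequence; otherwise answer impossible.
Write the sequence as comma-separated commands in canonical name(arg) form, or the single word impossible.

all 81 sequences checked — none match.

impossible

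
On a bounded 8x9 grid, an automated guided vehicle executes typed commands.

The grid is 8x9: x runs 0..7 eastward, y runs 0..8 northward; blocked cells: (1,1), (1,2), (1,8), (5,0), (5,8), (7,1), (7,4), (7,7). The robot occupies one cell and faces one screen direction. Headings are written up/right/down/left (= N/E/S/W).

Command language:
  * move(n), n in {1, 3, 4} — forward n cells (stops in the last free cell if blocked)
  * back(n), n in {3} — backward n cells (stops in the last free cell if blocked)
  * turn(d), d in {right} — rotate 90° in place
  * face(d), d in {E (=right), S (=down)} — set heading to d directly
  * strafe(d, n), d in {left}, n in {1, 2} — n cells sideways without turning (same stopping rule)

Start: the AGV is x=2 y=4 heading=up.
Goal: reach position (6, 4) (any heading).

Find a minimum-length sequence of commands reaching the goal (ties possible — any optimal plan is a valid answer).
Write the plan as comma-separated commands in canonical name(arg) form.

face(E), move(4)

start: x=2 y=4 heading=up
t=1 face(E) ⇒ x=2 y=4 heading=right
t=2 move(4) ⇒ x=6 y=4 heading=right
shorter routes all fall short; 2 is best.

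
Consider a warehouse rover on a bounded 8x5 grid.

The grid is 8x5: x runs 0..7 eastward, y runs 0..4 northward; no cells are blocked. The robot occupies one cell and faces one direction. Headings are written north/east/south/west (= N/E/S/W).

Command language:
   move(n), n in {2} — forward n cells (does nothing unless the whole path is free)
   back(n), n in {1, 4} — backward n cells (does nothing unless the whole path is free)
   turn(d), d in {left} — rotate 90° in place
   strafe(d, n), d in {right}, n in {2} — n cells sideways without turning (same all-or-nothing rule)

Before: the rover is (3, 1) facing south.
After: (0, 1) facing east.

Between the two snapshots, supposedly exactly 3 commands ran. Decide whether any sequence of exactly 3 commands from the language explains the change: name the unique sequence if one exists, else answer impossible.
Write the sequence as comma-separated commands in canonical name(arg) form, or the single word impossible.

key: order matters: swapping strafe(right, 2) and back(1) lands elsewhere
start: (3, 1) facing south
t=1 strafe(right, 2) ⇒ (1, 1) facing south
t=2 turn(left) ⇒ (1, 1) facing east
t=3 back(1) ⇒ (0, 1) facing east
uniquely the one of 125 3-step routes that fits.

strafe(right, 2), turn(left), back(1)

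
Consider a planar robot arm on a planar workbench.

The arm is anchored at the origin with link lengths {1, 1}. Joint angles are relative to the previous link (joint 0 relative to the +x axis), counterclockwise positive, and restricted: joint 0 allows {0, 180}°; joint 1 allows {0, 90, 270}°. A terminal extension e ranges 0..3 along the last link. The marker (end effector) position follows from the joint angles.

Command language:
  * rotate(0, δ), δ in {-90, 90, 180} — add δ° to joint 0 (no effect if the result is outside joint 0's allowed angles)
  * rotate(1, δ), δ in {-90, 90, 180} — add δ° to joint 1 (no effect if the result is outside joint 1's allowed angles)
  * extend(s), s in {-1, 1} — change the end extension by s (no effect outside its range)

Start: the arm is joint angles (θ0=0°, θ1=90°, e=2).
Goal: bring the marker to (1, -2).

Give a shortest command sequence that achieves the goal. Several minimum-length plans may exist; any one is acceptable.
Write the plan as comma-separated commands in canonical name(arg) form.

start: joint angles (θ0=0°, θ1=90°, e=2)
t=1 rotate(1, 180) ⇒ joint angles (θ0=0°, θ1=270°, e=2)
t=2 extend(-1) ⇒ joint angles (θ0=0°, θ1=270°, e=1)
nothing shorter than 2 reaches the goal.

rotate(1, 180), extend(-1)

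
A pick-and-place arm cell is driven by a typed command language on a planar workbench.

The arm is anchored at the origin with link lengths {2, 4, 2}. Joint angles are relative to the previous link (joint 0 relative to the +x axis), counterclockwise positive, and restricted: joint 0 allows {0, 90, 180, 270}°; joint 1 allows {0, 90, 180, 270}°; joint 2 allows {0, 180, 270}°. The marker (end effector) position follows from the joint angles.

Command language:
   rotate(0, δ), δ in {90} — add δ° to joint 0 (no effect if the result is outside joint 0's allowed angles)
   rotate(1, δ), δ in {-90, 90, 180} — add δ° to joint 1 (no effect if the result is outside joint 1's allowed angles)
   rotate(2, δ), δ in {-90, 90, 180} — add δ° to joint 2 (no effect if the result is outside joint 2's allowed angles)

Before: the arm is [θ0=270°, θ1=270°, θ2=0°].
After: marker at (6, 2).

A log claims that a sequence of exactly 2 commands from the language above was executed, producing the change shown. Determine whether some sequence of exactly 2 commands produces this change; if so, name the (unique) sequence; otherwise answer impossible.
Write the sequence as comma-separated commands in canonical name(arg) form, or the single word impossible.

rotate(0, 90), rotate(0, 90)

start: [θ0=270°, θ1=270°, θ2=0°]
[1] after rotate(0, 90): [θ0=0°, θ1=270°, θ2=0°]
[2] after rotate(0, 90): [θ0=90°, θ1=270°, θ2=0°]
all 49 alternatives checked — unique.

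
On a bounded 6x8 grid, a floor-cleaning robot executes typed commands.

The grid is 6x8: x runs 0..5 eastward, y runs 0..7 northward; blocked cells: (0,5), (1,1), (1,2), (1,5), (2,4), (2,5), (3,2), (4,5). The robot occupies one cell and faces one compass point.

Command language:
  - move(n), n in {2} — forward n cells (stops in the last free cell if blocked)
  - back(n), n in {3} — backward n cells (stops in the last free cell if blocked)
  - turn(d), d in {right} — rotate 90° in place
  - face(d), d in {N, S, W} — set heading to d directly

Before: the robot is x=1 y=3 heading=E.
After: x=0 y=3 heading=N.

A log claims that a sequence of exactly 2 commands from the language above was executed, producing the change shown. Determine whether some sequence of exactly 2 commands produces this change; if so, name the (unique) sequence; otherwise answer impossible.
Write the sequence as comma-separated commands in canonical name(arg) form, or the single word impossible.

key: back(3) runs into the grid edge before its full distance
t0: x=1 y=3 heading=E
1. back(3) → x=0 y=3 heading=E
2. face(N) → x=0 y=3 heading=N
no rival 2-sequence matches.

back(3), face(N)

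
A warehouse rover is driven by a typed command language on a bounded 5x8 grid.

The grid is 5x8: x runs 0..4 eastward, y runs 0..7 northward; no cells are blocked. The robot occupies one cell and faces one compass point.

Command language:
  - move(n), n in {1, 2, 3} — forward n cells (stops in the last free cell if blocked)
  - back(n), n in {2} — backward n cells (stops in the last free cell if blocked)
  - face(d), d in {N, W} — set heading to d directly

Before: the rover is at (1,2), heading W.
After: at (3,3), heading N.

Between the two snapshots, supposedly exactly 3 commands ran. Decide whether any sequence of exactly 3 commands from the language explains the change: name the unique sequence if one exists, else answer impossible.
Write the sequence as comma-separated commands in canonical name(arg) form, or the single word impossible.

key: running move(1) before back(2) would end elsewhere — order is forced
initial: at (1,2), heading W
step 1 (back(2)): at (3,2), heading W
step 2 (face(N)): at (3,2), heading N
step 3 (move(1)): at (3,3), heading N
uniquely the one of 216 3-step routes that fits.

back(2), face(N), move(1)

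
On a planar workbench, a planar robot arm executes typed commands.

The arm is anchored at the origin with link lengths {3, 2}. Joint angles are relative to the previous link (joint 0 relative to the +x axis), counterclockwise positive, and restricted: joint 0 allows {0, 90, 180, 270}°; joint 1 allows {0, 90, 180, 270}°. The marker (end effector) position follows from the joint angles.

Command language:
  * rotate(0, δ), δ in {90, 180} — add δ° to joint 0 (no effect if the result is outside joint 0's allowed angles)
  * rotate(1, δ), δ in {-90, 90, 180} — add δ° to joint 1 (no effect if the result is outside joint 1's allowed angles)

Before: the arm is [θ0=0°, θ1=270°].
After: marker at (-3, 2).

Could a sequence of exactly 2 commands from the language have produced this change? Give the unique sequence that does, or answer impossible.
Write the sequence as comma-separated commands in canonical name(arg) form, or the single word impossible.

start: [θ0=0°, θ1=270°]
t=1 rotate(0, 90) ⇒ [θ0=90°, θ1=270°]
t=2 rotate(0, 90) ⇒ [θ0=180°, θ1=270°]
all 25 alternatives checked — unique.

rotate(0, 90), rotate(0, 90)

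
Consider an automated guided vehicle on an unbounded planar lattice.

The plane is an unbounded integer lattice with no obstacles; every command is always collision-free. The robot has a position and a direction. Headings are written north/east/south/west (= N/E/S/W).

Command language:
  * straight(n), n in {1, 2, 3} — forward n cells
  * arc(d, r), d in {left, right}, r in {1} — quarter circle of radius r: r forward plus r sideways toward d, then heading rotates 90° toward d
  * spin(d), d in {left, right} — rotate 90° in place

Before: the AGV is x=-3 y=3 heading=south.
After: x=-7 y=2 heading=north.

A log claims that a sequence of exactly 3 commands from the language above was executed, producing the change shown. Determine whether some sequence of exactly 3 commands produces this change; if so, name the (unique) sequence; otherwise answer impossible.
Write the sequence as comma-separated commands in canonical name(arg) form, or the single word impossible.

key: cell and facing (now N) both changed — the 3 commands mix motion and turning
from: x=-3 y=3 heading=south
[1] after arc(right, 1): x=-4 y=2 heading=west
[2] after straight(3): x=-7 y=2 heading=west
[3] after spin(right): x=-7 y=2 heading=north
all 343 alternatives checked — unique.

arc(right, 1), straight(3), spin(right)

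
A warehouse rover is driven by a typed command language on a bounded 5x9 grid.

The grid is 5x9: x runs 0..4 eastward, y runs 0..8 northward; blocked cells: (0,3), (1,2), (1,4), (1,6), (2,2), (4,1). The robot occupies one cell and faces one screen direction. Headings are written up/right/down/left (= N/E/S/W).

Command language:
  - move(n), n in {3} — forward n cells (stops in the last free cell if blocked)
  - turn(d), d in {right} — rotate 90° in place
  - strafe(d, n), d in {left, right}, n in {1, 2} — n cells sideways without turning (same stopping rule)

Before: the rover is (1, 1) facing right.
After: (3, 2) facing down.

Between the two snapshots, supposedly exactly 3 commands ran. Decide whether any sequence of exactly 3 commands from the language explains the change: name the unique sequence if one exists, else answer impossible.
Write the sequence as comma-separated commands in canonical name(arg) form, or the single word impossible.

key: position moved to (3,2) AND the heading swung to S — translation plus rotation needed
initial: (1, 1) facing right
t=1 move(3) ⇒ (3, 1) facing right
t=2 strafe(left, 1) ⇒ (3, 2) facing right
t=3 turn(right) ⇒ (3, 2) facing down
no rival 3-sequence matches.

move(3), strafe(left, 1), turn(right)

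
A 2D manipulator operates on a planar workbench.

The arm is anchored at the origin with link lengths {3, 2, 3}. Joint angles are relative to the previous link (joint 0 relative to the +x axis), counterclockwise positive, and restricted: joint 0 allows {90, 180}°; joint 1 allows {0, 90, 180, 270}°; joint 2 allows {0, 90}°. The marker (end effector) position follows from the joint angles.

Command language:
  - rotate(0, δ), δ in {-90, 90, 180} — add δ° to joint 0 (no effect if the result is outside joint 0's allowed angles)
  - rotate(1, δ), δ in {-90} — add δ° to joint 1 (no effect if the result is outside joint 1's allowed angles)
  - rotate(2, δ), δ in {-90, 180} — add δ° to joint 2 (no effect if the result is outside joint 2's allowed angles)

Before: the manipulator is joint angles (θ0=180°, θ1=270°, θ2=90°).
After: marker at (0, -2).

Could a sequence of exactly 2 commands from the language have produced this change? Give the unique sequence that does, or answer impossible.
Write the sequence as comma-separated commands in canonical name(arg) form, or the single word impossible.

rotate(1, -90), rotate(1, -90)

t0: joint angles (θ0=180°, θ1=270°, θ2=90°)
step 1 (rotate(1, -90)): joint angles (θ0=180°, θ1=180°, θ2=90°)
step 2 (rotate(1, -90)): joint angles (θ0=180°, θ1=90°, θ2=90°)
all 36 alternatives checked — unique.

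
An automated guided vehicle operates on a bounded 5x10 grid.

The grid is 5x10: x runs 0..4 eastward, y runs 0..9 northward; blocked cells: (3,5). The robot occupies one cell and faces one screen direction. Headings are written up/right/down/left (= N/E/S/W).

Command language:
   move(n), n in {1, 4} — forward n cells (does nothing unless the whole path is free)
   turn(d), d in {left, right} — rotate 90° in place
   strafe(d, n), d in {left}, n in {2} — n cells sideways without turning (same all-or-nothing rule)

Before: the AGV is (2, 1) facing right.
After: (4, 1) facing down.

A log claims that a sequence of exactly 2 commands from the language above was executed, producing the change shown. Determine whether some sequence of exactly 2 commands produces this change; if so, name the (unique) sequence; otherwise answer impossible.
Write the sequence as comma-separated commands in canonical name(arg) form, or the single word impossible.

key: position moved to (4,1) AND the heading swung to S — translation plus rotation needed
initial: (2, 1) facing right
step 1 (turn(right)): (2, 1) facing down
step 2 (strafe(left, 2)): (4, 1) facing down
uniquely the one of 25 2-step routes that fits.

turn(right), strafe(left, 2)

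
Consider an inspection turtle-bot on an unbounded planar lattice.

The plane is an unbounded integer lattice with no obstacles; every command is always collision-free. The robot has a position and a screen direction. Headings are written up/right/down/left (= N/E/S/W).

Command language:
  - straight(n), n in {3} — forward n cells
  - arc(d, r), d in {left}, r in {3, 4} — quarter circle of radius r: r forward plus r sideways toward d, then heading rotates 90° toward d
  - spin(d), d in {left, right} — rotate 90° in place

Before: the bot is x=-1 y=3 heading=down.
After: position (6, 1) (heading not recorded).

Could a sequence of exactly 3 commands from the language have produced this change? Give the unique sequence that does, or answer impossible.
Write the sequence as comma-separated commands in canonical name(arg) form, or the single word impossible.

straight(3), arc(left, 3), arc(left, 4)

key: order matters: swapping straight(3) and arc(left, 4) lands elsewhere
initial: x=-1 y=3 heading=down
step 1 (straight(3)): x=-1 y=0 heading=down
step 2 (arc(left, 3)): x=2 y=-3 heading=right
step 3 (arc(left, 4)): x=6 y=1 heading=up
all 125 alternatives checked — unique.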